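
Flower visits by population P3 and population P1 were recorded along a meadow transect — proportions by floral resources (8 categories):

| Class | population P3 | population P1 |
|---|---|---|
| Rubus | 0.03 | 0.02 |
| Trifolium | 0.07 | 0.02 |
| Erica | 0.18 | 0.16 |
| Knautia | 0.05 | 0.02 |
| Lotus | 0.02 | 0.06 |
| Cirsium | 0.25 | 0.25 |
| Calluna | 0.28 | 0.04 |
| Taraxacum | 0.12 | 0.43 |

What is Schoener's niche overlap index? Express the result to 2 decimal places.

0.65

Σ|p₁ᵢ − p₂ᵢ| = 0.01 + 0.05 + 0.02 + 0.03 + 0.04 + 0.00 + 0.24 + 0.31 = 0.70
D = 1 − ½ × 0.70 = 1 − 0.350 = 0.6500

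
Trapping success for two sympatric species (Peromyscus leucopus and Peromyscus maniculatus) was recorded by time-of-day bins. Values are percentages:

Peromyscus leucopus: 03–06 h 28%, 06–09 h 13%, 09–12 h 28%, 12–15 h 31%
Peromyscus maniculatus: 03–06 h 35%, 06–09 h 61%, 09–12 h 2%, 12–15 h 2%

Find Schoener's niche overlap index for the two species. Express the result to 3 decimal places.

Convert percentages to proportions (divide by 100).
Σ|p₁ᵢ − p₂ᵢ| = 0.07 + 0.48 + 0.26 + 0.29 = 1.10
D = 1 − ½ × 1.10 = 1 − 0.550 = 0.45000

0.450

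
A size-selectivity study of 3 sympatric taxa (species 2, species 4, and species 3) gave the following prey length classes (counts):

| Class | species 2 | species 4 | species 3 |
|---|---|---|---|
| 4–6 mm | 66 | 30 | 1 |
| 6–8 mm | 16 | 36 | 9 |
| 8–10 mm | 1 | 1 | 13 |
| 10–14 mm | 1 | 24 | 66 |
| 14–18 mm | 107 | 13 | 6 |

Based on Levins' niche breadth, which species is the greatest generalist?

Proportions for species 2 (n=191): 66/191=0.3455, 16/191=0.0838, 1/191=0.0052, 1/191=0.0052, 107/191=0.5602
Proportions for species 4 (n=104): 30/104=0.2885, 36/104=0.3462, 1/104=0.0096, 24/104=0.2308, 13/104=0.1250
Proportions for species 3 (n=95): 1/95=0.0105, 9/95=0.0947, 13/95=0.1368, 66/95=0.6947, 6/95=0.0632
Σp_2ᵢ² = 0.3455² + 0.0838² + 0.0052² + 0.0052² + 0.5602² = 0.119370 + 0.007022 + 0.000027 + 0.000027 + 0.313824 = 0.440270
B_2 = 1 / 0.440270 = 2.2713
Σp_4ᵢ² = 0.2885² + 0.3462² + 0.0096² + 0.2308² + 0.1250² = 0.083232 + 0.119854 + 0.000092 + 0.053269 + 0.015625 = 0.272072
B_4 = 1 / 0.272072 = 3.6755
Σp_3ᵢ² = 0.0105² + 0.0947² + 0.1368² + 0.6947² + 0.0632² = 0.000110 + 0.008968 + 0.018714 + 0.482608 + 0.003994 = 0.514394
B_3 = 1 / 0.514394 = 1.9440
Highest B → broadest niche (most generalist): species 4 (B = 3.68).

species 4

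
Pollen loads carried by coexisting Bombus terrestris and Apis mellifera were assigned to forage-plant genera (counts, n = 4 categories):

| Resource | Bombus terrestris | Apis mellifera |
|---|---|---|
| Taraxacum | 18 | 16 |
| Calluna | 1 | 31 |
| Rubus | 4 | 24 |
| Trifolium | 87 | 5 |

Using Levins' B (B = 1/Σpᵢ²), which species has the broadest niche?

Proportions for Bombus terrestris (n=110): 18/110=0.1636, 1/110=0.0091, 4/110=0.0364, 87/110=0.7909
Proportions for Apis mellifera (n=76): 16/76=0.2105, 31/76=0.4079, 24/76=0.3158, 5/76=0.0658
Σp_terrᵢ² = 0.1636² + 0.0091² + 0.0364² + 0.7909² = 0.026765 + 0.000083 + 0.001325 + 0.625523 = 0.653696
B_terr = 1 / 0.653696 = 1.5298
Σp_mellᵢ² = 0.2105² + 0.4079² + 0.3158² + 0.0658² = 0.044310 + 0.166382 + 0.099730 + 0.004330 = 0.314752
B_mell = 1 / 0.314752 = 3.1771
Highest B → broadest niche (most generalist): Apis mellifera (B = 3.18).

Apis mellifera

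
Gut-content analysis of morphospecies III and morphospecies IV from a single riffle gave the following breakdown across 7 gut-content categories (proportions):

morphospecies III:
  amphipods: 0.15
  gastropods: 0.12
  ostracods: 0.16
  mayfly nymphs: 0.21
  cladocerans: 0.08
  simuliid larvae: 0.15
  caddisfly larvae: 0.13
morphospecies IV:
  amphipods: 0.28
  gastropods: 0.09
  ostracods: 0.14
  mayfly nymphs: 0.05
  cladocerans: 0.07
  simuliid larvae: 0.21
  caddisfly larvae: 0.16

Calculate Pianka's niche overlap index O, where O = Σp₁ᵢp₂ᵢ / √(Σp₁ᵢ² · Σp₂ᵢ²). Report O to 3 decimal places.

Σ p₁ᵢp₂ᵢ = 0.0420 + 0.0108 + 0.0224 + 0.0105 + 0.0056 + 0.0315 + 0.0208 = 0.1436
Σp_1ᵢ² = 0.15² + 0.12² + 0.16² + 0.21² + 0.08² + 0.15² + 0.13² = 0.0225 + 0.0144 + 0.0256 + 0.0441 + 0.0064 + 0.0225 + 0.0169 = 0.1524
Σp_2ᵢ² = 0.28² + 0.09² + 0.14² + 0.05² + 0.07² + 0.21² + 0.16² = 0.0784 + 0.0081 + 0.0196 + 0.0025 + 0.0049 + 0.0441 + 0.0256 = 0.1832
O = 0.1436 / √(0.1524 × 0.1832) = 0.1436 / 0.167092 = 0.85941

0.859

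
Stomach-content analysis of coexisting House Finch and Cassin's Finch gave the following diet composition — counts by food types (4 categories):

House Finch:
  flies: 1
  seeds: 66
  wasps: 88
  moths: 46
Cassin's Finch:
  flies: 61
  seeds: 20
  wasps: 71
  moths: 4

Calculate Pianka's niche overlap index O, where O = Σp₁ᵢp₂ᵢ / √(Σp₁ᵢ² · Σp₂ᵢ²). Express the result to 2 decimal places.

0.68

Proportions for House Finch (n=201): 1/201=0.0050, 66/201=0.3284, 88/201=0.4378, 46/201=0.2289
Proportions for Cassin's Finch (n=156): 61/156=0.3910, 20/156=0.1282, 71/156=0.4551, 4/156=0.0256
Σ p₁ᵢp₂ᵢ = 0.001955 + 0.042101 + 0.199243 + 0.005860 = 0.249159
Σp_1ᵢ² = 0.0050² + 0.3284² + 0.4378² + 0.2289² = 0.000025 + 0.107847 + 0.191669 + 0.052395 = 0.351936
Σp_2ᵢ² = 0.3910² + 0.1282² + 0.4551² + 0.0256² = 0.152881 + 0.016435 + 0.207116 + 0.000655 = 0.377087
O = 0.249159 / √(0.351936 × 0.377087) = 0.249159 / 0.3642945 = 0.6839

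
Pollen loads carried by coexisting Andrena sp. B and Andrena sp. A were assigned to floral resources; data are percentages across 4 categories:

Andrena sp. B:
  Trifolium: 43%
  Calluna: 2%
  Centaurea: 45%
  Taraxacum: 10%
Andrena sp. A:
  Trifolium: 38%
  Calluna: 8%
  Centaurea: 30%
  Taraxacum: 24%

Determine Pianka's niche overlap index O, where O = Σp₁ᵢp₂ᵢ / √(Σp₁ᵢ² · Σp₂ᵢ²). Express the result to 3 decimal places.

Convert percentages to proportions (divide by 100).
Σ p₁ᵢp₂ᵢ = 0.1634 + 0.0016 + 0.1350 + 0.0240 = 0.3240
Σp_1ᵢ² = 0.43² + 0.02² + 0.45² + 0.10² = 0.1849 + 0.0004 + 0.2025 + 0.0100 = 0.3978
Σp_2ᵢ² = 0.38² + 0.08² + 0.30² + 0.24² = 0.1444 + 0.0064 + 0.0900 + 0.0576 = 0.2984
O = 0.3240 / √(0.3978 × 0.2984) = 0.3240 / 0.344534 = 0.94040

0.940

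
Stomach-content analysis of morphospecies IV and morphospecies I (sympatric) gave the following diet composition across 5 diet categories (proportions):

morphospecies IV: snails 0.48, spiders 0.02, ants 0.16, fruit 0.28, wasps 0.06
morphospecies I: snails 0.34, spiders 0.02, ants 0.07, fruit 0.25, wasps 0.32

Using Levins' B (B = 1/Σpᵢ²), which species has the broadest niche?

Σp_IVᵢ² = 0.48² + 0.02² + 0.16² + 0.28² + 0.06² = 0.2304 + 0.0004 + 0.0256 + 0.0784 + 0.0036 = 0.3384
B_IV = 1 / 0.3384 = 2.9551
Σp_Iᵢ² = 0.34² + 0.02² + 0.07² + 0.25² + 0.32² = 0.1156 + 0.0004 + 0.0049 + 0.0625 + 0.1024 = 0.2858
B_I = 1 / 0.2858 = 3.4990
Highest B → broadest niche (most generalist): morphospecies I (B = 3.50).

morphospecies I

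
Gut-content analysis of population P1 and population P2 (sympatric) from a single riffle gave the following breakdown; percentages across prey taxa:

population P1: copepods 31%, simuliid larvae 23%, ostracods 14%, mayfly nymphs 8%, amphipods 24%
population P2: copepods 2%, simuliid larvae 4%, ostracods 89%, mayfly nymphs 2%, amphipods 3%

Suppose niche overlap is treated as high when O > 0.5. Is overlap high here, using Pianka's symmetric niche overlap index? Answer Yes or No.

Convert percentages to proportions (divide by 100).
Σ p₁ᵢp₂ᵢ = 0.0062 + 0.0092 + 0.1246 + 0.0016 + 0.0072 = 0.1488
Σp_1ᵢ² = 0.31² + 0.23² + 0.14² + 0.08² + 0.24² = 0.0961 + 0.0529 + 0.0196 + 0.0064 + 0.0576 = 0.2326
Σp_2ᵢ² = 0.02² + 0.04² + 0.89² + 0.02² + 0.03² = 0.0004 + 0.0016 + 0.7921 + 0.0004 + 0.0009 = 0.7954
O = 0.1488 / √(0.2326 × 0.7954) = 0.1488 / 0.43013 = 0.3459
O = 0.3459 < 0.5 → No.

No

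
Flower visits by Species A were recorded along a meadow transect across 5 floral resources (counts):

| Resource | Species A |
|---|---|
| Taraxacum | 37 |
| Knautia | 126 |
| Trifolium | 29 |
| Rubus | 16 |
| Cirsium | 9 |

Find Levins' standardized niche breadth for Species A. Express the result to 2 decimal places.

Proportions for Species A (n=217): 37/217=0.1705, 126/217=0.5806, 29/217=0.1336, 16/217=0.0737, 9/217=0.0415
Σpᵢ² = 0.1705² + 0.5806² + 0.1336² + 0.0737² + 0.0415² = 0.029070 + 0.337096 + 0.017849 + 0.005432 + 0.001722 = 0.391169
B = 1 / 0.391169 = 2.5564
Bₛ = (B − 1)/(n − 1) = (2.5564 − 1)/(5 − 1) = 1.5564/4 = 0.3891

0.39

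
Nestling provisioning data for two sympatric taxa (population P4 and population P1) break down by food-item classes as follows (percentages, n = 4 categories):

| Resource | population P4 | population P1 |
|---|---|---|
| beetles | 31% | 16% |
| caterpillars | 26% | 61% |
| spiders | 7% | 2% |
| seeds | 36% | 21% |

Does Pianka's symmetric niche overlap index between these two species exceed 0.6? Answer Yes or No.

Convert percentages to proportions (divide by 100).
Σ p₁ᵢp₂ᵢ = 0.0496 + 0.1586 + 0.0014 + 0.0756 = 0.2852
Σp_1ᵢ² = 0.31² + 0.26² + 0.07² + 0.36² = 0.0961 + 0.0676 + 0.0049 + 0.1296 = 0.2982
Σp_2ᵢ² = 0.16² + 0.61² + 0.02² + 0.21² = 0.0256 + 0.3721 + 0.0004 + 0.0441 = 0.4422
O = 0.2852 / √(0.2982 × 0.4422) = 0.2852 / 0.36313 = 0.7854
O = 0.7854 > 0.6 → Yes.

Yes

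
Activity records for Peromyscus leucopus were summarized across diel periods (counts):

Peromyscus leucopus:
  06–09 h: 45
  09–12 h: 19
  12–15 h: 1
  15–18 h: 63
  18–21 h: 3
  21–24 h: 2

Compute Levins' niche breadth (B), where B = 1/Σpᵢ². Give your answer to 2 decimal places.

Proportions for Peromyscus leucopus (n=133): 45/133=0.3383, 19/133=0.1429, 1/133=0.0075, 63/133=0.4737, 3/133=0.0226, 2/133=0.0150
Σpᵢ² = 0.3383² + 0.1429² + 0.0075² + 0.4737² + 0.0226² + 0.0150² = 0.114447 + 0.020420 + 0.000056 + 0.224392 + 0.000511 + 0.000225 = 0.360051
B = 1 / 0.360051 = 2.7774

2.78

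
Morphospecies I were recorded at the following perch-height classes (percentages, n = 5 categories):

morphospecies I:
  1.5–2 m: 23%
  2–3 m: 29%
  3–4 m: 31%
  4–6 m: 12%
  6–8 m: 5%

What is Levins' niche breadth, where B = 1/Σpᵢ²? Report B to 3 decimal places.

Convert percentages to proportions (divide by 100).
Σpᵢ² = 0.23² + 0.29² + 0.31² + 0.12² + 0.05² = 0.0529 + 0.0841 + 0.0961 + 0.0144 + 0.0025 = 0.2500
B = 1 / 0.2500 = 4.00000

4.000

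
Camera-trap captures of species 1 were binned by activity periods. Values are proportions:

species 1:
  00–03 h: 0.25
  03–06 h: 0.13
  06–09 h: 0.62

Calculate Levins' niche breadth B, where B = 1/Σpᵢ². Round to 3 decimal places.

2.156

Σpᵢ² = 0.25² + 0.13² + 0.62² = 0.0625 + 0.0169 + 0.3844 = 0.4638
B = 1 / 0.4638 = 2.15610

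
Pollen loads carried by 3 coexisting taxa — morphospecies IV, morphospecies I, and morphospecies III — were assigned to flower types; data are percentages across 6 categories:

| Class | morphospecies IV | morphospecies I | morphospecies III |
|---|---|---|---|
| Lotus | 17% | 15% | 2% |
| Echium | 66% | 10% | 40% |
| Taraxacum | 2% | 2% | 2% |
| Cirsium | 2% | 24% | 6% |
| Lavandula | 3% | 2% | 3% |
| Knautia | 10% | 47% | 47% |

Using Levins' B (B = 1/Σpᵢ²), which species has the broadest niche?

Convert percentages to proportions (divide by 100).
Σp_IVᵢ² = 0.17² + 0.66² + 0.02² + 0.02² + 0.03² + 0.10² = 0.0289 + 0.4356 + 0.0004 + 0.0004 + 0.0009 + 0.0100 = 0.4762
B_IV = 1 / 0.4762 = 2.1000
Σp_Iᵢ² = 0.15² + 0.10² + 0.02² + 0.24² + 0.02² + 0.47² = 0.0225 + 0.0100 + 0.0004 + 0.0576 + 0.0004 + 0.2209 = 0.3118
B_I = 1 / 0.3118 = 3.2072
Σp_IIIᵢ² = 0.02² + 0.40² + 0.02² + 0.06² + 0.03² + 0.47² = 0.0004 + 0.1600 + 0.0004 + 0.0036 + 0.0009 + 0.2209 = 0.3862
B_III = 1 / 0.3862 = 2.5893
Highest B → broadest niche (most generalist): morphospecies I (B = 3.21).

morphospecies I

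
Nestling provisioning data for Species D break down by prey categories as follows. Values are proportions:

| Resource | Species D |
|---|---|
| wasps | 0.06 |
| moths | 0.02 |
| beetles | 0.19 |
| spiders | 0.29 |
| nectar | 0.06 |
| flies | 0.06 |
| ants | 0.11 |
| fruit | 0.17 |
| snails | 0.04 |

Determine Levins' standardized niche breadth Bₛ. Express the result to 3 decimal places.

0.593

Σpᵢ² = 0.06² + 0.02² + 0.19² + 0.29² + 0.06² + 0.06² + 0.11² + 0.17² + 0.04² = 0.0036 + 0.0004 + 0.0361 + 0.0841 + 0.0036 + 0.0036 + 0.0121 + 0.0289 + 0.0016 = 0.1740
B = 1 / 0.1740 = 5.74713
Bₛ = (B − 1)/(n − 1) = (5.74713 − 1)/(9 − 1) = 4.74713/8 = 0.59339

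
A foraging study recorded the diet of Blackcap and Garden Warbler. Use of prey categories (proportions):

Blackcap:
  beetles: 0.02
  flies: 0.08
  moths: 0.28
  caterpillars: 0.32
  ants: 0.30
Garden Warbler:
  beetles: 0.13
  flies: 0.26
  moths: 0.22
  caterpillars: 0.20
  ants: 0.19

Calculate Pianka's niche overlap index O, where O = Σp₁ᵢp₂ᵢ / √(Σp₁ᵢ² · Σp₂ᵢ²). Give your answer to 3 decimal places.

Σ p₁ᵢp₂ᵢ = 0.0026 + 0.0208 + 0.0616 + 0.0640 + 0.0570 = 0.2060
Σp_1ᵢ² = 0.02² + 0.08² + 0.28² + 0.32² + 0.30² = 0.0004 + 0.0064 + 0.0784 + 0.1024 + 0.0900 = 0.2776
Σp_2ᵢ² = 0.13² + 0.26² + 0.22² + 0.20² + 0.19² = 0.0169 + 0.0676 + 0.0484 + 0.0400 + 0.0361 = 0.2090
O = 0.2060 / √(0.2776 × 0.2090) = 0.2060 / 0.240870 = 0.85523

0.855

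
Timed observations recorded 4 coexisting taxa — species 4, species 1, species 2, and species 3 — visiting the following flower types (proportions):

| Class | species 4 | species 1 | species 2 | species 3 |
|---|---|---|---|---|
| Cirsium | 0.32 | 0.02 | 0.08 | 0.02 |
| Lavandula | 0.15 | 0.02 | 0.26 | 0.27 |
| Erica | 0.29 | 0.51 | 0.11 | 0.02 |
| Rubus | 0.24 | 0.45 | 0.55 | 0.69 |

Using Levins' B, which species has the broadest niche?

species 4

Σp_4ᵢ² = 0.32² + 0.15² + 0.29² + 0.24² = 0.1024 + 0.0225 + 0.0841 + 0.0576 = 0.2666
B_4 = 1 / 0.2666 = 3.7509
Σp_1ᵢ² = 0.02² + 0.02² + 0.51² + 0.45² = 0.0004 + 0.0004 + 0.2601 + 0.2025 = 0.4634
B_1 = 1 / 0.4634 = 2.1580
Σp_2ᵢ² = 0.08² + 0.26² + 0.11² + 0.55² = 0.0064 + 0.0676 + 0.0121 + 0.3025 = 0.3886
B_2 = 1 / 0.3886 = 2.5733
Σp_3ᵢ² = 0.02² + 0.27² + 0.02² + 0.69² = 0.0004 + 0.0729 + 0.0004 + 0.4761 = 0.5498
B_3 = 1 / 0.5498 = 1.8188
Highest B → broadest niche (most generalist): species 4 (B = 3.75).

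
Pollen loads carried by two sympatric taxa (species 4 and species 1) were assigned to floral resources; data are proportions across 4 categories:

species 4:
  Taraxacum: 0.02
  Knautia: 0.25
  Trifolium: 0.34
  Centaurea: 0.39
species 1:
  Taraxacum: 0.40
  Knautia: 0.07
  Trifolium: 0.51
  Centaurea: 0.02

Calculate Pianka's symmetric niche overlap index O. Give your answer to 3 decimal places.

0.551

Σ p₁ᵢp₂ᵢ = 0.0080 + 0.0175 + 0.1734 + 0.0078 = 0.2067
Σp_1ᵢ² = 0.02² + 0.25² + 0.34² + 0.39² = 0.0004 + 0.0625 + 0.1156 + 0.1521 = 0.3306
Σp_2ᵢ² = 0.40² + 0.07² + 0.51² + 0.02² = 0.1600 + 0.0049 + 0.2601 + 0.0004 = 0.4254
O = 0.2067 / √(0.3306 × 0.4254) = 0.2067 / 0.375016 = 0.55118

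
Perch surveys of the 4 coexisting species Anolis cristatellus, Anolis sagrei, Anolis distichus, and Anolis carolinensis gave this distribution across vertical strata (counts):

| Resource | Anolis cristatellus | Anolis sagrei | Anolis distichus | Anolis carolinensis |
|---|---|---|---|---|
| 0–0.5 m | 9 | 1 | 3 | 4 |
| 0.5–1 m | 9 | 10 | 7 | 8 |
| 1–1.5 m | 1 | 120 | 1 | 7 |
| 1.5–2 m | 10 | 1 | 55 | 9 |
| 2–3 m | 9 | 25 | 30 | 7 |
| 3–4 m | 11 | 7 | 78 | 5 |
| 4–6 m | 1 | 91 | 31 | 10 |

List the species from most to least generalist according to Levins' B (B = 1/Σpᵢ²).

Proportions for Anolis cristatellus (n=50): 9/50=0.1800, 9/50=0.1800, 1/50=0.0200, 10/50=0.2000, 9/50=0.1800, 11/50=0.2200, 1/50=0.0200
Proportions for Anolis sagrei (n=255): 1/255=0.0039, 10/255=0.0392, 120/255=0.4706, 1/255=0.0039, 25/255=0.0980, 7/255=0.0275, 91/255=0.3569
Proportions for Anolis distichus (n=205): 3/205=0.0146, 7/205=0.0341, 1/205=0.0049, 55/205=0.2683, 30/205=0.1463, 78/205=0.3805, 31/205=0.1512
Proportions for Anolis carolinensis (n=50): 4/50=0.0800, 8/50=0.1600, 7/50=0.1400, 9/50=0.1800, 7/50=0.1400, 5/50=0.1000, 10/50=0.2000
Σp_crisᵢ² = 0.1800² + 0.1800² + 0.0200² + 0.2000² + 0.1800² + 0.2200² + 0.0200² = 0.032400 + 0.032400 + 0.000400 + 0.040000 + 0.032400 + 0.048400 + 0.000400 = 0.186400
B_cris = 1 / 0.186400 = 5.3648
Σp_sagrᵢ² = 0.0039² + 0.0392² + 0.4706² + 0.0039² + 0.0980² + 0.0275² + 0.3569² = 0.000015 + 0.001537 + 0.221464 + 0.000015 + 0.009604 + 0.000756 + 0.127378 = 0.360769
B_sagr = 1 / 0.360769 = 2.7719
Σp_distᵢ² = 0.0146² + 0.0341² + 0.0049² + 0.2683² + 0.1463² + 0.3805² + 0.1512² = 0.000213 + 0.001163 + 0.000024 + 0.071985 + 0.021404 + 0.144780 + 0.022861 = 0.262430
B_dist = 1 / 0.262430 = 3.8105
Σp_caroᵢ² = 0.0800² + 0.1600² + 0.1400² + 0.1800² + 0.1400² + 0.1000² + 0.2000² = 0.006400 + 0.025600 + 0.019600 + 0.032400 + 0.019600 + 0.010000 + 0.040000 = 0.153600
B_caro = 1 / 0.153600 = 6.5104
Ranking by B (broadest → narrowest): Anolis carolinensis (6.51) > Anolis cristatellus (5.36) > Anolis distichus (3.81) > Anolis sagrei (2.77)

Anolis carolinensis > Anolis cristatellus > Anolis distichus > Anolis sagrei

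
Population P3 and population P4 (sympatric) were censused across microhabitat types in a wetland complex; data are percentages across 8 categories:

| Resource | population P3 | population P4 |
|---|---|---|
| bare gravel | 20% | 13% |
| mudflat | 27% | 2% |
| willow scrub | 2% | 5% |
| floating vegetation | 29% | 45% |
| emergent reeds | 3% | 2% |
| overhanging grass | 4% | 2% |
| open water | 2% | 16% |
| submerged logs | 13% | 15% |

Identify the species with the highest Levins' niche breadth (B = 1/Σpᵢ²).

population P3

Convert percentages to proportions (divide by 100).
Σp_P3ᵢ² = 0.20² + 0.27² + 0.02² + 0.29² + 0.03² + 0.04² + 0.02² + 0.13² = 0.0400 + 0.0729 + 0.0004 + 0.0841 + 0.0009 + 0.0016 + 0.0004 + 0.0169 = 0.2172
B_P3 = 1 / 0.2172 = 4.6041
Σp_P4ᵢ² = 0.13² + 0.02² + 0.05² + 0.45² + 0.02² + 0.02² + 0.16² + 0.15² = 0.0169 + 0.0004 + 0.0025 + 0.2025 + 0.0004 + 0.0004 + 0.0256 + 0.0225 = 0.2712
B_P4 = 1 / 0.2712 = 3.6873
Highest B → broadest niche (most generalist): population P3 (B = 4.60).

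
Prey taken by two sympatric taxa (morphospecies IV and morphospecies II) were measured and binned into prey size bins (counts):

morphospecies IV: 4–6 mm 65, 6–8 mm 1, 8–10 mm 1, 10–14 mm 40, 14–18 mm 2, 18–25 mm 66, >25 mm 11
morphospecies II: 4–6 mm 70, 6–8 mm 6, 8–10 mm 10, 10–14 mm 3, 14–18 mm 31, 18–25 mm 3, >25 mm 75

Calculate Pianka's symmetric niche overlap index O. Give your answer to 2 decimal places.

0.53

Proportions for morphospecies IV (n=186): 65/186=0.3495, 1/186=0.0054, 1/186=0.0054, 40/186=0.2151, 2/186=0.0108, 66/186=0.3548, 11/186=0.0591
Proportions for morphospecies II (n=198): 70/198=0.3535, 6/198=0.0303, 10/198=0.0505, 3/198=0.0152, 31/198=0.1566, 3/198=0.0152, 75/198=0.3788
Σ p₁ᵢp₂ᵢ = 0.123548 + 0.000164 + 0.000273 + 0.003270 + 0.001691 + 0.005393 + 0.022387 = 0.156726
Σp_1ᵢ² = 0.3495² + 0.0054² + 0.0054² + 0.2151² + 0.0108² + 0.3548² + 0.0591² = 0.122150 + 0.000029 + 0.000029 + 0.046268 + 0.000117 + 0.125883 + 0.003493 = 0.297969
Σp_2ᵢ² = 0.3535² + 0.0303² + 0.0505² + 0.0152² + 0.1566² + 0.0152² + 0.3788² = 0.124962 + 0.000918 + 0.002550 + 0.000231 + 0.024524 + 0.000231 + 0.143489 = 0.296905
O = 0.156726 / √(0.297969 × 0.296905) = 0.156726 / 0.2974365 = 0.5269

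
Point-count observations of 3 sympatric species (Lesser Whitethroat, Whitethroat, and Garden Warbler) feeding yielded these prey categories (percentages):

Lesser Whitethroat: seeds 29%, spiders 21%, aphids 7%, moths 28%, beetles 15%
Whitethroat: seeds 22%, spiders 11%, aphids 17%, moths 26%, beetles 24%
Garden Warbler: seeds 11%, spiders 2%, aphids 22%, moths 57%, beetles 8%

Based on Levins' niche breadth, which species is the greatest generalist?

Convert percentages to proportions (divide by 100).
Σp_Lessᵢ² = 0.29² + 0.21² + 0.07² + 0.28² + 0.15² = 0.0841 + 0.0441 + 0.0049 + 0.0784 + 0.0225 = 0.2340
B_Less = 1 / 0.2340 = 4.2735
Σp_Whitᵢ² = 0.22² + 0.11² + 0.17² + 0.26² + 0.24² = 0.0484 + 0.0121 + 0.0289 + 0.0676 + 0.0576 = 0.2146
B_Whit = 1 / 0.2146 = 4.6598
Σp_Gardᵢ² = 0.11² + 0.02² + 0.22² + 0.57² + 0.08² = 0.0121 + 0.0004 + 0.0484 + 0.3249 + 0.0064 = 0.3922
B_Gard = 1 / 0.3922 = 2.5497
Highest B → broadest niche (most generalist): Whitethroat (B = 4.66).

Whitethroat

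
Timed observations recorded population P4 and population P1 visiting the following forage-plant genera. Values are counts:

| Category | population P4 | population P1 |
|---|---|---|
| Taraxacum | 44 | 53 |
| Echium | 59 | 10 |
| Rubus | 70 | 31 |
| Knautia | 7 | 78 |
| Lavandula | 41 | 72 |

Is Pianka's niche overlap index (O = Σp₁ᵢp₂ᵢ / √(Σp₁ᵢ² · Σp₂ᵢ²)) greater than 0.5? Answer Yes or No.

Yes

Proportions for population P4 (n=221): 44/221=0.1991, 59/221=0.2670, 70/221=0.3167, 7/221=0.0317, 41/221=0.1855
Proportions for population P1 (n=244): 53/244=0.2172, 10/244=0.0410, 31/244=0.1270, 78/244=0.3197, 72/244=0.2951
Σ p₁ᵢp₂ᵢ = 0.043245 + 0.010947 + 0.040221 + 0.010134 + 0.054741 = 0.159288
Σp_1ᵢ² = 0.1991² + 0.2670² + 0.3167² + 0.0317² + 0.1855² = 0.039641 + 0.071289 + 0.100299 + 0.001005 + 0.034410 = 0.246644
Σp_2ᵢ² = 0.2172² + 0.0410² + 0.1270² + 0.3197² + 0.2951² = 0.047176 + 0.001681 + 0.016129 + 0.102208 + 0.087084 = 0.254278
O = 0.159288 / √(0.246644 × 0.254278) = 0.159288 / 0.2504319 = 0.6361
O = 0.6361 > 0.5 → Yes.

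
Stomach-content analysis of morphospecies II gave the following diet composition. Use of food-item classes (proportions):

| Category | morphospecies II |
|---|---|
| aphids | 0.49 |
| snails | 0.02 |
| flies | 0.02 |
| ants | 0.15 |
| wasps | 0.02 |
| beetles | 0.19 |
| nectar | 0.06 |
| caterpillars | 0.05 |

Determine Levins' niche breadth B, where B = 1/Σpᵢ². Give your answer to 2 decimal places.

3.27

Σpᵢ² = 0.49² + 0.02² + 0.02² + 0.15² + 0.02² + 0.19² + 0.06² + 0.05² = 0.2401 + 0.0004 + 0.0004 + 0.0225 + 0.0004 + 0.0361 + 0.0036 + 0.0025 = 0.3060
B = 1 / 0.3060 = 3.2680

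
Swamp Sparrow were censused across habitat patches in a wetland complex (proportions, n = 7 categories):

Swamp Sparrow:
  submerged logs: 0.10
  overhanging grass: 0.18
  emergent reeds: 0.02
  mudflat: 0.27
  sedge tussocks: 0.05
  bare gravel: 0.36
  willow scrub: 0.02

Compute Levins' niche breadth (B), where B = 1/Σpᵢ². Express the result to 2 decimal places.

Σpᵢ² = 0.10² + 0.18² + 0.02² + 0.27² + 0.05² + 0.36² + 0.02² = 0.0100 + 0.0324 + 0.0004 + 0.0729 + 0.0025 + 0.1296 + 0.0004 = 0.2482
B = 1 / 0.2482 = 4.0290

4.03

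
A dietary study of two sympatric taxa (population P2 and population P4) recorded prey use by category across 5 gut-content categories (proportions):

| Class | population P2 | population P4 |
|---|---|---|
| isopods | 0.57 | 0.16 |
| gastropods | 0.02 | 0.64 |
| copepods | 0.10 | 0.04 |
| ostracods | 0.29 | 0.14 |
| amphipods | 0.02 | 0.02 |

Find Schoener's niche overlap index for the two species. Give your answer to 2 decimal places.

Σ|p₁ᵢ − p₂ᵢ| = 0.41 + 0.62 + 0.06 + 0.15 + 0.00 = 1.24
D = 1 − ½ × 1.24 = 1 − 0.620 = 0.3800

0.38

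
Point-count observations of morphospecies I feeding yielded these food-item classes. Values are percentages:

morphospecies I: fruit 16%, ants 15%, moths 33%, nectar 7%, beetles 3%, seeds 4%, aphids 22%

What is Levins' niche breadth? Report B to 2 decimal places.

4.70

Convert percentages to proportions (divide by 100).
Σpᵢ² = 0.16² + 0.15² + 0.33² + 0.07² + 0.03² + 0.04² + 0.22² = 0.0256 + 0.0225 + 0.1089 + 0.0049 + 0.0009 + 0.0016 + 0.0484 = 0.2128
B = 1 / 0.2128 = 4.6992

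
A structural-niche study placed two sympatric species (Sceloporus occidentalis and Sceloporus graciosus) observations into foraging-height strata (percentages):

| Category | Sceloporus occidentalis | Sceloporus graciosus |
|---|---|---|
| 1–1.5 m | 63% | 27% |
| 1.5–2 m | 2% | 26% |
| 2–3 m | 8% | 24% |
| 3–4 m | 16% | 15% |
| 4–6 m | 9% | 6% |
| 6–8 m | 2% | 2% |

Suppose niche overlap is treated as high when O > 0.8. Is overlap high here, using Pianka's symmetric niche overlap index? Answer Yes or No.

Convert percentages to proportions (divide by 100).
Σ p₁ᵢp₂ᵢ = 0.1701 + 0.0052 + 0.0192 + 0.0240 + 0.0054 + 0.0004 = 0.2243
Σp_1ᵢ² = 0.63² + 0.02² + 0.08² + 0.16² + 0.09² + 0.02² = 0.3969 + 0.0004 + 0.0064 + 0.0256 + 0.0081 + 0.0004 = 0.4378
Σp_2ᵢ² = 0.27² + 0.26² + 0.24² + 0.15² + 0.06² + 0.02² = 0.0729 + 0.0676 + 0.0576 + 0.0225 + 0.0036 + 0.0004 = 0.2246
O = 0.2243 / √(0.4378 × 0.2246) = 0.2243 / 0.31358 = 0.7153
O = 0.7153 < 0.8 → No.

No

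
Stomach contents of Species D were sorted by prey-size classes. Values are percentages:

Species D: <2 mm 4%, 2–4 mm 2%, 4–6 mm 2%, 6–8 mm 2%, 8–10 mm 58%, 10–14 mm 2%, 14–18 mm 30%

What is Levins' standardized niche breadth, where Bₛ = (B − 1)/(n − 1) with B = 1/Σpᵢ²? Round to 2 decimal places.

0.22

Convert percentages to proportions (divide by 100).
Σpᵢ² = 0.04² + 0.02² + 0.02² + 0.02² + 0.58² + 0.02² + 0.30² = 0.0016 + 0.0004 + 0.0004 + 0.0004 + 0.3364 + 0.0004 + 0.0900 = 0.4296
B = 1 / 0.4296 = 2.3277
Bₛ = (B − 1)/(n − 1) = (2.3277 − 1)/(7 − 1) = 1.3277/6 = 0.2213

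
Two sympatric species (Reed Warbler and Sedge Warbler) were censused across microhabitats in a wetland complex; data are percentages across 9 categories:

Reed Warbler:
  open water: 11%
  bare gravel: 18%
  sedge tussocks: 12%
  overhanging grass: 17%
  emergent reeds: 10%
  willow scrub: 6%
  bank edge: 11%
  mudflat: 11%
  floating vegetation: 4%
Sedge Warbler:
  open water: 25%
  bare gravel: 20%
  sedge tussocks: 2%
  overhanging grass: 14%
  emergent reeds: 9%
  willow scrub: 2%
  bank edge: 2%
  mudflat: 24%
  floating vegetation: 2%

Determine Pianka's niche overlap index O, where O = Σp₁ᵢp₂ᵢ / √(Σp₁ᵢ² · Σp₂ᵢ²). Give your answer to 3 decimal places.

Convert percentages to proportions (divide by 100).
Σ p₁ᵢp₂ᵢ = 0.0275 + 0.0360 + 0.0024 + 0.0238 + 0.0090 + 0.0012 + 0.0022 + 0.0264 + 0.0008 = 0.1293
Σp_1ᵢ² = 0.11² + 0.18² + 0.12² + 0.17² + 0.10² + 0.06² + 0.11² + 0.11² + 0.04² = 0.0121 + 0.0324 + 0.0144 + 0.0289 + 0.0100 + 0.0036 + 0.0121 + 0.0121 + 0.0016 = 0.1272
Σp_2ᵢ² = 0.25² + 0.20² + 0.02² + 0.14² + 0.09² + 0.02² + 0.02² + 0.24² + 0.02² = 0.0625 + 0.0400 + 0.0004 + 0.0196 + 0.0081 + 0.0004 + 0.0004 + 0.0576 + 0.0004 = 0.1894
O = 0.1293 / √(0.1272 × 0.1894) = 0.1293 / 0.155215 = 0.83304

0.833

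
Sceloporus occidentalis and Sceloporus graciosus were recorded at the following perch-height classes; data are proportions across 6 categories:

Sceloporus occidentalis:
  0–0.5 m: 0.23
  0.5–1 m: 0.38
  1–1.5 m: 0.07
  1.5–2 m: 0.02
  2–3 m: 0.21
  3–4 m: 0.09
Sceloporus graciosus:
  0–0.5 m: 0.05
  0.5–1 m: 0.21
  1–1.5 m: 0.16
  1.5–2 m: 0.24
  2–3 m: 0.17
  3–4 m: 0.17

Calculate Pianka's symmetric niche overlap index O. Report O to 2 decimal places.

Σ p₁ᵢp₂ᵢ = 0.0115 + 0.0798 + 0.0112 + 0.0048 + 0.0357 + 0.0153 = 0.1583
Σp_1ᵢ² = 0.23² + 0.38² + 0.07² + 0.02² + 0.21² + 0.09² = 0.0529 + 0.1444 + 0.0049 + 0.0004 + 0.0441 + 0.0081 = 0.2548
Σp_2ᵢ² = 0.05² + 0.21² + 0.16² + 0.24² + 0.17² + 0.17² = 0.0025 + 0.0441 + 0.0256 + 0.0576 + 0.0289 + 0.0289 = 0.1876
O = 0.1583 / √(0.2548 × 0.1876) = 0.1583 / 0.21863 = 0.7241

0.72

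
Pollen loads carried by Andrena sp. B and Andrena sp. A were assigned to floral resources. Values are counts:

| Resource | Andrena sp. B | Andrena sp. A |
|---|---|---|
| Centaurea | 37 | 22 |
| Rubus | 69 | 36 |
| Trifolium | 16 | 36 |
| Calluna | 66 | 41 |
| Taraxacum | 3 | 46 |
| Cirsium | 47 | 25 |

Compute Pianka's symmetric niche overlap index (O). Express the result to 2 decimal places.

0.80

Proportions for Andrena sp. B (n=238): 37/238=0.1555, 69/238=0.2899, 16/238=0.0672, 66/238=0.2773, 3/238=0.0126, 47/238=0.1975
Proportions for Andrena sp. A (n=206): 22/206=0.1068, 36/206=0.1748, 36/206=0.1748, 41/206=0.1990, 46/206=0.2233, 25/206=0.1214
Σ p₁ᵢp₂ᵢ = 0.016607 + 0.050675 + 0.011747 + 0.055183 + 0.002814 + 0.023977 = 0.161003
Σp_1ᵢ² = 0.1555² + 0.2899² + 0.0672² + 0.2773² + 0.0126² + 0.1975² = 0.024180 + 0.084042 + 0.004516 + 0.076895 + 0.000159 + 0.039006 = 0.228798
Σp_2ᵢ² = 0.1068² + 0.1748² + 0.1748² + 0.1990² + 0.2233² + 0.1214² = 0.011406 + 0.030555 + 0.030555 + 0.039601 + 0.049863 + 0.014738 = 0.176718
O = 0.161003 / √(0.228798 × 0.176718) = 0.161003 / 0.2010789 = 0.8007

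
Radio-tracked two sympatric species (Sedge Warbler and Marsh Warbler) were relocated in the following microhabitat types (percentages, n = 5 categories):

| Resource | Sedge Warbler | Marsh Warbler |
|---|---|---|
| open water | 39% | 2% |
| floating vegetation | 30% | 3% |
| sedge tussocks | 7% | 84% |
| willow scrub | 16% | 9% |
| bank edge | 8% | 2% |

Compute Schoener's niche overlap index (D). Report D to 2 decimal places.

0.23

Convert percentages to proportions (divide by 100).
Σ|p₁ᵢ − p₂ᵢ| = 0.37 + 0.27 + 0.77 + 0.07 + 0.06 = 1.54
D = 1 − ½ × 1.54 = 1 − 0.770 = 0.2300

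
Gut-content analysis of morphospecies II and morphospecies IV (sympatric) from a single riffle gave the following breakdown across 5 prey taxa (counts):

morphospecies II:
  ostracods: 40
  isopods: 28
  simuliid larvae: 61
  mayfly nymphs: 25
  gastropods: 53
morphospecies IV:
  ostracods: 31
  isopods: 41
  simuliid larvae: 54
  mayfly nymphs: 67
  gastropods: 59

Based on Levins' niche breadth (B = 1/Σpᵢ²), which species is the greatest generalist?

morphospecies IV

Proportions for morphospecies II (n=207): 40/207=0.1932, 28/207=0.1353, 61/207=0.2947, 25/207=0.1208, 53/207=0.2560
Proportions for morphospecies IV (n=252): 31/252=0.1230, 41/252=0.1627, 54/252=0.2143, 67/252=0.2659, 59/252=0.2341
Σp_IIᵢ² = 0.1932² + 0.1353² + 0.2947² + 0.1208² + 0.2560² = 0.037326 + 0.018306 + 0.086848 + 0.014593 + 0.065536 = 0.222609
B_II = 1 / 0.222609 = 4.4922
Σp_IVᵢ² = 0.1230² + 0.1627² + 0.2143² + 0.2659² + 0.2341² = 0.015129 + 0.026471 + 0.045924 + 0.070703 + 0.054803 = 0.213030
B_IV = 1 / 0.213030 = 4.6942
Highest B → broadest niche (most generalist): morphospecies IV (B = 4.69).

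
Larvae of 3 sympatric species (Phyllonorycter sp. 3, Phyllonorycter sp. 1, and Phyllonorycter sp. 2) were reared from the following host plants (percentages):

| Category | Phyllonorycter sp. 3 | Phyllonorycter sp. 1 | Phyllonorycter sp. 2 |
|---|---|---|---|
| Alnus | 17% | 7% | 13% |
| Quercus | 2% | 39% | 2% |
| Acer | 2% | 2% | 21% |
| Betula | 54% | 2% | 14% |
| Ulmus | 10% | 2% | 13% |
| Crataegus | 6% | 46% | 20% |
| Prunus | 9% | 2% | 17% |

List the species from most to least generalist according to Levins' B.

Phyllonorycter sp. 2 > Phyllonorycter sp. 3 > Phyllonorycter sp. 1

Convert percentages to proportions (divide by 100).
Σp_3ᵢ² = 0.17² + 0.02² + 0.02² + 0.54² + 0.10² + 0.06² + 0.09² = 0.0289 + 0.0004 + 0.0004 + 0.2916 + 0.0100 + 0.0036 + 0.0081 = 0.3430
B_3 = 1 / 0.3430 = 2.9155
Σp_1ᵢ² = 0.07² + 0.39² + 0.02² + 0.02² + 0.02² + 0.46² + 0.02² = 0.0049 + 0.1521 + 0.0004 + 0.0004 + 0.0004 + 0.2116 + 0.0004 = 0.3702
B_1 = 1 / 0.3702 = 2.7012
Σp_2ᵢ² = 0.13² + 0.02² + 0.21² + 0.14² + 0.13² + 0.20² + 0.17² = 0.0169 + 0.0004 + 0.0441 + 0.0196 + 0.0169 + 0.0400 + 0.0289 = 0.1668
B_2 = 1 / 0.1668 = 5.9952
Ranking by B (broadest → narrowest): Phyllonorycter sp. 2 (6.00) > Phyllonorycter sp. 3 (2.92) > Phyllonorycter sp. 1 (2.70)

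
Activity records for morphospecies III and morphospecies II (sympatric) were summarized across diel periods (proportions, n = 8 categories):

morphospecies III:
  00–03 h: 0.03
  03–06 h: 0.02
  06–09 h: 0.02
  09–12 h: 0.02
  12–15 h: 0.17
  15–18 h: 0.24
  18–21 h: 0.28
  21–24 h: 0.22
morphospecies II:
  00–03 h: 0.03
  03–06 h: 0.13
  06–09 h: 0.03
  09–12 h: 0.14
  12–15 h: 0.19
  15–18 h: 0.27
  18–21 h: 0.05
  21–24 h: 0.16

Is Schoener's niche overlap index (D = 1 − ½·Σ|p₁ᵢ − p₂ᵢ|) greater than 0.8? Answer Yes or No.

No

Σ|p₁ᵢ − p₂ᵢ| = 0.00 + 0.11 + 0.01 + 0.12 + 0.02 + 0.03 + 0.23 + 0.06 = 0.58
D = 1 − ½ × 0.58 = 1 − 0.290 = 0.7100
D = 0.7100 < 0.8 → No.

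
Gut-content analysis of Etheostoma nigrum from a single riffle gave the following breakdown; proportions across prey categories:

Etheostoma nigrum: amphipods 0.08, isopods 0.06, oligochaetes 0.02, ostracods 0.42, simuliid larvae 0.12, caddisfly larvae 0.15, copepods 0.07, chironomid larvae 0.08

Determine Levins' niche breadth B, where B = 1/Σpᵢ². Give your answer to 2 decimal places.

4.26

Σpᵢ² = 0.08² + 0.06² + 0.02² + 0.42² + 0.12² + 0.15² + 0.07² + 0.08² = 0.0064 + 0.0036 + 0.0004 + 0.1764 + 0.0144 + 0.0225 + 0.0049 + 0.0064 = 0.2350
B = 1 / 0.2350 = 4.2553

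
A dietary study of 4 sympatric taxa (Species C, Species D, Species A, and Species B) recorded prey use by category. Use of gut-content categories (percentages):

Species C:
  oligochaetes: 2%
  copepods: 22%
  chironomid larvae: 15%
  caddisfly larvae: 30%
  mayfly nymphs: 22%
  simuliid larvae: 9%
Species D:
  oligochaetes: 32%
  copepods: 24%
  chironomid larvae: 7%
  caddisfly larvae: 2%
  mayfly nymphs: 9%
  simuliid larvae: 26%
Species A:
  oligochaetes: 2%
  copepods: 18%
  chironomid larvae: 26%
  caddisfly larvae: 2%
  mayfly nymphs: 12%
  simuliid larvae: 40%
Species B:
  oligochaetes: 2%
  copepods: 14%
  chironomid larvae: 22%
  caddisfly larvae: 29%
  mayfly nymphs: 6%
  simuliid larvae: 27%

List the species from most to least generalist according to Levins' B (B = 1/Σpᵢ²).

Species C > Species B > Species D > Species A

Convert percentages to proportions (divide by 100).
Σp_Cᵢ² = 0.02² + 0.22² + 0.15² + 0.30² + 0.22² + 0.09² = 0.0004 + 0.0484 + 0.0225 + 0.0900 + 0.0484 + 0.0081 = 0.2178
B_C = 1 / 0.2178 = 4.5914
Σp_Dᵢ² = 0.32² + 0.24² + 0.07² + 0.02² + 0.09² + 0.26² = 0.1024 + 0.0576 + 0.0049 + 0.0004 + 0.0081 + 0.0676 = 0.2410
B_D = 1 / 0.2410 = 4.1494
Σp_Aᵢ² = 0.02² + 0.18² + 0.26² + 0.02² + 0.12² + 0.40² = 0.0004 + 0.0324 + 0.0676 + 0.0004 + 0.0144 + 0.1600 = 0.2752
B_A = 1 / 0.2752 = 3.6337
Σp_Bᵢ² = 0.02² + 0.14² + 0.22² + 0.29² + 0.06² + 0.27² = 0.0004 + 0.0196 + 0.0484 + 0.0841 + 0.0036 + 0.0729 = 0.2290
B_B = 1 / 0.2290 = 4.3668
Ranking by B (broadest → narrowest): Species C (4.59) > Species B (4.37) > Species D (4.15) > Species A (3.63)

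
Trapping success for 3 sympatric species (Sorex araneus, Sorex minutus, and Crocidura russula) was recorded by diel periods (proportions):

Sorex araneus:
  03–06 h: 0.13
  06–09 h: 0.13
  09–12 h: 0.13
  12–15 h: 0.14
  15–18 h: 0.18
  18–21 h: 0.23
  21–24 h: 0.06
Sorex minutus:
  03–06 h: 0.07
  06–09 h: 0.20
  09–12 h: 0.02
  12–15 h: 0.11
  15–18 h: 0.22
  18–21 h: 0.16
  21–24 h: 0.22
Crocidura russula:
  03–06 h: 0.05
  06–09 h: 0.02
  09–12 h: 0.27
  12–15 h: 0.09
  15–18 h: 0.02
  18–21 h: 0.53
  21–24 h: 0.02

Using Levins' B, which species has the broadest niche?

Sorex araneus

Σp_aranᵢ² = 0.13² + 0.13² + 0.13² + 0.14² + 0.18² + 0.23² + 0.06² = 0.0169 + 0.0169 + 0.0169 + 0.0196 + 0.0324 + 0.0529 + 0.0036 = 0.1592
B_aran = 1 / 0.1592 = 6.2814
Σp_minuᵢ² = 0.07² + 0.20² + 0.02² + 0.11² + 0.22² + 0.16² + 0.22² = 0.0049 + 0.0400 + 0.0004 + 0.0121 + 0.0484 + 0.0256 + 0.0484 = 0.1798
B_minu = 1 / 0.1798 = 5.5617
Σp_russᵢ² = 0.05² + 0.02² + 0.27² + 0.09² + 0.02² + 0.53² + 0.02² = 0.0025 + 0.0004 + 0.0729 + 0.0081 + 0.0004 + 0.2809 + 0.0004 = 0.3656
B_russ = 1 / 0.3656 = 2.7352
Highest B → broadest niche (most generalist): Sorex araneus (B = 6.28).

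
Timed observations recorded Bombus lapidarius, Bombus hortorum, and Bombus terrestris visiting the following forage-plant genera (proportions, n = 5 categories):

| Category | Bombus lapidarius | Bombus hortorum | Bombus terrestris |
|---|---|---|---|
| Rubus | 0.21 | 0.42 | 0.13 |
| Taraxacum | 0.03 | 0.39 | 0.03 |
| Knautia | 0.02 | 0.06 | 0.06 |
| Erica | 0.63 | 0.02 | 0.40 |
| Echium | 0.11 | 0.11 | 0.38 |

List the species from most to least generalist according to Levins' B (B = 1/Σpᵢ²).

Σp_lapiᵢ² = 0.21² + 0.03² + 0.02² + 0.63² + 0.11² = 0.0441 + 0.0009 + 0.0004 + 0.3969 + 0.0121 = 0.4544
B_lapi = 1 / 0.4544 = 2.2007
Σp_hortᵢ² = 0.42² + 0.39² + 0.06² + 0.02² + 0.11² = 0.1764 + 0.1521 + 0.0036 + 0.0004 + 0.0121 = 0.3446
B_hort = 1 / 0.3446 = 2.9019
Σp_terrᵢ² = 0.13² + 0.03² + 0.06² + 0.40² + 0.38² = 0.0169 + 0.0009 + 0.0036 + 0.1600 + 0.1444 = 0.3258
B_terr = 1 / 0.3258 = 3.0694
Ranking by B (broadest → narrowest): Bombus terrestris (3.07) > Bombus hortorum (2.90) > Bombus lapidarius (2.20)

Bombus terrestris > Bombus hortorum > Bombus lapidarius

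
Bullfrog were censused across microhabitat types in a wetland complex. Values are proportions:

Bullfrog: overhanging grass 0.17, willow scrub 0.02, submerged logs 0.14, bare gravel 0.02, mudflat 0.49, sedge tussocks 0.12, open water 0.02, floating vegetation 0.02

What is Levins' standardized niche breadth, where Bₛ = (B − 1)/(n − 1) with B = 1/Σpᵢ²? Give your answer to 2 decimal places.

0.33

Σpᵢ² = 0.17² + 0.02² + 0.14² + 0.02² + 0.49² + 0.12² + 0.02² + 0.02² = 0.0289 + 0.0004 + 0.0196 + 0.0004 + 0.2401 + 0.0144 + 0.0004 + 0.0004 = 0.3046
B = 1 / 0.3046 = 3.2830
Bₛ = (B − 1)/(n − 1) = (3.2830 − 1)/(8 − 1) = 2.2830/7 = 0.3261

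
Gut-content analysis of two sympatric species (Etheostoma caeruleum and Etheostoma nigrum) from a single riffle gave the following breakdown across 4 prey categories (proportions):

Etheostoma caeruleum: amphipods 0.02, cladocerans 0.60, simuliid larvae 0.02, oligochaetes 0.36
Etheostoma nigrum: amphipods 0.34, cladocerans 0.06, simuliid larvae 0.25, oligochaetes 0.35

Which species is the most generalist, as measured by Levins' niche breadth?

Σp_caerᵢ² = 0.02² + 0.60² + 0.02² + 0.36² = 0.0004 + 0.3600 + 0.0004 + 0.1296 = 0.4904
B_caer = 1 / 0.4904 = 2.0392
Σp_nigrᵢ² = 0.34² + 0.06² + 0.25² + 0.35² = 0.1156 + 0.0036 + 0.0625 + 0.1225 = 0.3042
B_nigr = 1 / 0.3042 = 3.2873
Highest B → broadest niche (most generalist): Etheostoma nigrum (B = 3.29).

Etheostoma nigrum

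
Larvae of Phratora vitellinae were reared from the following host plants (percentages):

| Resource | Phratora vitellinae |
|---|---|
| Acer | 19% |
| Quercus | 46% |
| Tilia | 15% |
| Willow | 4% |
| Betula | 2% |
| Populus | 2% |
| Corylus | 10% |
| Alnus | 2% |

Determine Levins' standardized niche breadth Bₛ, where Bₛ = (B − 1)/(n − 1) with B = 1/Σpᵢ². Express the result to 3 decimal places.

Convert percentages to proportions (divide by 100).
Σpᵢ² = 0.19² + 0.46² + 0.15² + 0.04² + 0.02² + 0.02² + 0.10² + 0.02² = 0.0361 + 0.2116 + 0.0225 + 0.0016 + 0.0004 + 0.0004 + 0.0100 + 0.0004 = 0.2830
B = 1 / 0.2830 = 3.53357
Bₛ = (B − 1)/(n − 1) = (3.53357 − 1)/(8 − 1) = 2.53357/7 = 0.36194

0.362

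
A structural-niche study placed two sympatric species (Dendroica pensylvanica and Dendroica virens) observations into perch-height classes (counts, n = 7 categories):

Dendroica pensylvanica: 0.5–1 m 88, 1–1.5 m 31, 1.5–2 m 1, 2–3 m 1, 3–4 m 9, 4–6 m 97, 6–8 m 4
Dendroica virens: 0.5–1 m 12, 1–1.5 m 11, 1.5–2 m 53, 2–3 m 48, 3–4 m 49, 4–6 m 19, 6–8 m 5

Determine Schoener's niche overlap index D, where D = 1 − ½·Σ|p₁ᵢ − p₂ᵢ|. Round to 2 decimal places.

0.28

Proportions for Dendroica pensylvanica (n=231): 88/231=0.3810, 31/231=0.1342, 1/231=0.0043, 1/231=0.0043, 9/231=0.0390, 97/231=0.4199, 4/231=0.0173
Proportions for Dendroica virens (n=197): 12/197=0.0609, 11/197=0.0558, 53/197=0.2690, 48/197=0.2437, 49/197=0.2487, 19/197=0.0964, 5/197=0.0254
Σ|p₁ᵢ − p₂ᵢ| = 0.3201 + 0.0784 + 0.2647 + 0.2394 + 0.2097 + 0.3235 + 0.0081 = 1.4439
D = 1 − ½ × 1.4439 = 1 − 0.72195 = 0.27805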